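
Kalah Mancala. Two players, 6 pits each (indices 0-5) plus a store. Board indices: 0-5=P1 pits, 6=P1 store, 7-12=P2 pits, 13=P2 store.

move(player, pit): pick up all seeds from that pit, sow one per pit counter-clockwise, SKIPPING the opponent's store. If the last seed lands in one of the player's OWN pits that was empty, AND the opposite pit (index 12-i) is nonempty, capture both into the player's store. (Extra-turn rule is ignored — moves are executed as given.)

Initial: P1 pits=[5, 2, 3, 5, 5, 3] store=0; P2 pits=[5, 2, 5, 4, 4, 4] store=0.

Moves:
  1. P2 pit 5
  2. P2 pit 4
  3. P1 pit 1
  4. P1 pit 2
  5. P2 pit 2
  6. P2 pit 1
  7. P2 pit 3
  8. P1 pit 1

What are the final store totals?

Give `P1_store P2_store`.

Move 1: P2 pit5 -> P1=[6,3,4,5,5,3](0) P2=[5,2,5,4,4,0](1)
Move 2: P2 pit4 -> P1=[7,4,4,5,5,3](0) P2=[5,2,5,4,0,1](2)
Move 3: P1 pit1 -> P1=[7,0,5,6,6,4](0) P2=[5,2,5,4,0,1](2)
Move 4: P1 pit2 -> P1=[7,0,0,7,7,5](1) P2=[6,2,5,4,0,1](2)
Move 5: P2 pit2 -> P1=[8,0,0,7,7,5](1) P2=[6,2,0,5,1,2](3)
Move 6: P2 pit1 -> P1=[8,0,0,7,7,5](1) P2=[6,0,1,6,1,2](3)
Move 7: P2 pit3 -> P1=[9,1,1,7,7,5](1) P2=[6,0,1,0,2,3](4)
Move 8: P1 pit1 -> P1=[9,0,2,7,7,5](1) P2=[6,0,1,0,2,3](4)

Answer: 1 4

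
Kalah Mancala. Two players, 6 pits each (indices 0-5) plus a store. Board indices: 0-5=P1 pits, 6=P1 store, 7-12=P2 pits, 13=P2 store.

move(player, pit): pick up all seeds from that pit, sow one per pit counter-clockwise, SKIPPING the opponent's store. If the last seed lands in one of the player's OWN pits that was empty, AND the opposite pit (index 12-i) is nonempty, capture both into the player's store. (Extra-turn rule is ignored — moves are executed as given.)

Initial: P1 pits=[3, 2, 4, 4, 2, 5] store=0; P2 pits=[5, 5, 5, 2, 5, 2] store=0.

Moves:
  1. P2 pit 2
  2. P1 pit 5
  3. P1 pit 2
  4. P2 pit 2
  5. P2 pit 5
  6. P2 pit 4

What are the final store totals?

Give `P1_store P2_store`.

Move 1: P2 pit2 -> P1=[4,2,4,4,2,5](0) P2=[5,5,0,3,6,3](1)
Move 2: P1 pit5 -> P1=[4,2,4,4,2,0](1) P2=[6,6,1,4,6,3](1)
Move 3: P1 pit2 -> P1=[4,2,0,5,3,1](2) P2=[6,6,1,4,6,3](1)
Move 4: P2 pit2 -> P1=[4,2,0,5,3,1](2) P2=[6,6,0,5,6,3](1)
Move 5: P2 pit5 -> P1=[5,3,0,5,3,1](2) P2=[6,6,0,5,6,0](2)
Move 6: P2 pit4 -> P1=[6,4,1,6,3,1](2) P2=[6,6,0,5,0,1](3)

Answer: 2 3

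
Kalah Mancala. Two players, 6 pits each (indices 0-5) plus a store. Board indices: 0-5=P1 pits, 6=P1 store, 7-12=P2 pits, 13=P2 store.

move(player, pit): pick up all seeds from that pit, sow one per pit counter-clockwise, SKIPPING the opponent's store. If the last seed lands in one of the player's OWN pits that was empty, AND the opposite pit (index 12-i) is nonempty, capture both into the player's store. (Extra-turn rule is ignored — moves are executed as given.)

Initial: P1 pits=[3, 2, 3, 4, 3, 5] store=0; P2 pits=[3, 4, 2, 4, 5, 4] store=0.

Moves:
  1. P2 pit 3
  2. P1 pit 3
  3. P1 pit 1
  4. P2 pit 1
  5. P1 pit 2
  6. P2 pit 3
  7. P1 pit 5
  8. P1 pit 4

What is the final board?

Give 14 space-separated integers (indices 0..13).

Move 1: P2 pit3 -> P1=[4,2,3,4,3,5](0) P2=[3,4,2,0,6,5](1)
Move 2: P1 pit3 -> P1=[4,2,3,0,4,6](1) P2=[4,4,2,0,6,5](1)
Move 3: P1 pit1 -> P1=[4,0,4,0,4,6](4) P2=[4,4,0,0,6,5](1)
Move 4: P2 pit1 -> P1=[4,0,4,0,4,6](4) P2=[4,0,1,1,7,6](1)
Move 5: P1 pit2 -> P1=[4,0,0,1,5,7](5) P2=[4,0,1,1,7,6](1)
Move 6: P2 pit3 -> P1=[4,0,0,1,5,7](5) P2=[4,0,1,0,8,6](1)
Move 7: P1 pit5 -> P1=[4,0,0,1,5,0](6) P2=[5,1,2,1,9,7](1)
Move 8: P1 pit4 -> P1=[4,0,0,1,0,1](7) P2=[6,2,3,1,9,7](1)

Answer: 4 0 0 1 0 1 7 6 2 3 1 9 7 1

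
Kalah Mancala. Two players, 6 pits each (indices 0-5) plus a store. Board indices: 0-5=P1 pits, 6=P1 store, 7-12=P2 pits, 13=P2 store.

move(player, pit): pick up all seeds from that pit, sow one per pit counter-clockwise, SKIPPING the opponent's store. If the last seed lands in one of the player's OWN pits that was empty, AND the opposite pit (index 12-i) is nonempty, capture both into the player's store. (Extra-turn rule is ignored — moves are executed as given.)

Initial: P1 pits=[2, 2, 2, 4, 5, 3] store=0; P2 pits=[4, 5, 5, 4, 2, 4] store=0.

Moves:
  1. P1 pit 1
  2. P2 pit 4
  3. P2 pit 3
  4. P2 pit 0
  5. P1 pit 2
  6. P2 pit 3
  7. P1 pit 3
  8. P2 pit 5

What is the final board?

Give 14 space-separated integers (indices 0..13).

Answer: 4 1 1 1 8 5 1 1 7 7 0 3 0 3

Derivation:
Move 1: P1 pit1 -> P1=[2,0,3,5,5,3](0) P2=[4,5,5,4,2,4](0)
Move 2: P2 pit4 -> P1=[2,0,3,5,5,3](0) P2=[4,5,5,4,0,5](1)
Move 3: P2 pit3 -> P1=[3,0,3,5,5,3](0) P2=[4,5,5,0,1,6](2)
Move 4: P2 pit0 -> P1=[3,0,3,5,5,3](0) P2=[0,6,6,1,2,6](2)
Move 5: P1 pit2 -> P1=[3,0,0,6,6,4](0) P2=[0,6,6,1,2,6](2)
Move 6: P2 pit3 -> P1=[3,0,0,6,6,4](0) P2=[0,6,6,0,3,6](2)
Move 7: P1 pit3 -> P1=[3,0,0,0,7,5](1) P2=[1,7,7,0,3,6](2)
Move 8: P2 pit5 -> P1=[4,1,1,1,8,5](1) P2=[1,7,7,0,3,0](3)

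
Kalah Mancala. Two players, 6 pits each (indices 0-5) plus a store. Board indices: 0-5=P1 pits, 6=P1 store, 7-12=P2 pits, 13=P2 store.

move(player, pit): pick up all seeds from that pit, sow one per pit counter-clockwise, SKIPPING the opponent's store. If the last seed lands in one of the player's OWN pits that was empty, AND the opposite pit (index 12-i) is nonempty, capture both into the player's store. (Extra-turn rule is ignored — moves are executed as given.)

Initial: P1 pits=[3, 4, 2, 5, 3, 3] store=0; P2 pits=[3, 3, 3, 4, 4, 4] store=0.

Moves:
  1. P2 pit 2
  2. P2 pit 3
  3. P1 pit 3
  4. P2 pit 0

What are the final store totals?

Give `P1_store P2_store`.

Answer: 1 1

Derivation:
Move 1: P2 pit2 -> P1=[3,4,2,5,3,3](0) P2=[3,3,0,5,5,5](0)
Move 2: P2 pit3 -> P1=[4,5,2,5,3,3](0) P2=[3,3,0,0,6,6](1)
Move 3: P1 pit3 -> P1=[4,5,2,0,4,4](1) P2=[4,4,0,0,6,6](1)
Move 4: P2 pit0 -> P1=[4,5,2,0,4,4](1) P2=[0,5,1,1,7,6](1)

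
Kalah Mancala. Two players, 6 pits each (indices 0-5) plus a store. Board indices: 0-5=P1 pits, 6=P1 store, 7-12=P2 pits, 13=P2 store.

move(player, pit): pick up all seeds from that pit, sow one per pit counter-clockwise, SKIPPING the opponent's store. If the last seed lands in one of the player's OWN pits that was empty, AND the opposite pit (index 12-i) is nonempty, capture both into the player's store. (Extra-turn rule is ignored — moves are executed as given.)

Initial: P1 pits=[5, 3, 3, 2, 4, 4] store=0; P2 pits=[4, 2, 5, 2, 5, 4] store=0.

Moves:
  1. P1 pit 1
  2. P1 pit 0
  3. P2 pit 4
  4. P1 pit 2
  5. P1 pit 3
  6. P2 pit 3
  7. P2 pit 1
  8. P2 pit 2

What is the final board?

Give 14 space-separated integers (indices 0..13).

Answer: 2 3 0 0 8 7 2 6 0 0 2 3 8 2

Derivation:
Move 1: P1 pit1 -> P1=[5,0,4,3,5,4](0) P2=[4,2,5,2,5,4](0)
Move 2: P1 pit0 -> P1=[0,1,5,4,6,5](0) P2=[4,2,5,2,5,4](0)
Move 3: P2 pit4 -> P1=[1,2,6,4,6,5](0) P2=[4,2,5,2,0,5](1)
Move 4: P1 pit2 -> P1=[1,2,0,5,7,6](1) P2=[5,3,5,2,0,5](1)
Move 5: P1 pit3 -> P1=[1,2,0,0,8,7](2) P2=[6,4,5,2,0,5](1)
Move 6: P2 pit3 -> P1=[1,2,0,0,8,7](2) P2=[6,4,5,0,1,6](1)
Move 7: P2 pit1 -> P1=[1,2,0,0,8,7](2) P2=[6,0,6,1,2,7](1)
Move 8: P2 pit2 -> P1=[2,3,0,0,8,7](2) P2=[6,0,0,2,3,8](2)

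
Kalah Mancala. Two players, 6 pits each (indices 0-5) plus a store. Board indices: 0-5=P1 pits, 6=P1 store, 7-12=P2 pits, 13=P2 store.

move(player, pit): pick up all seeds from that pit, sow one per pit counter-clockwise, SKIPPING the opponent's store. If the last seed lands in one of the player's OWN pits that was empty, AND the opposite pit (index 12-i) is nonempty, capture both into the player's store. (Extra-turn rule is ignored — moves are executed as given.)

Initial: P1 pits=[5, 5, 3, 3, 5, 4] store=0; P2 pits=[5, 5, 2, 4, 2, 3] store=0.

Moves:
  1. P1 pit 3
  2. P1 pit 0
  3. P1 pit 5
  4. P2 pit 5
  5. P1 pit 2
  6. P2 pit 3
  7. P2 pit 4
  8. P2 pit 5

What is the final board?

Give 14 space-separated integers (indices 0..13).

Answer: 4 9 0 2 8 1 3 6 6 3 0 0 0 4

Derivation:
Move 1: P1 pit3 -> P1=[5,5,3,0,6,5](1) P2=[5,5,2,4,2,3](0)
Move 2: P1 pit0 -> P1=[0,6,4,1,7,6](1) P2=[5,5,2,4,2,3](0)
Move 3: P1 pit5 -> P1=[0,6,4,1,7,0](2) P2=[6,6,3,5,3,3](0)
Move 4: P2 pit5 -> P1=[1,7,4,1,7,0](2) P2=[6,6,3,5,3,0](1)
Move 5: P1 pit2 -> P1=[1,7,0,2,8,1](3) P2=[6,6,3,5,3,0](1)
Move 6: P2 pit3 -> P1=[2,8,0,2,8,1](3) P2=[6,6,3,0,4,1](2)
Move 7: P2 pit4 -> P1=[3,9,0,2,8,1](3) P2=[6,6,3,0,0,2](3)
Move 8: P2 pit5 -> P1=[4,9,0,2,8,1](3) P2=[6,6,3,0,0,0](4)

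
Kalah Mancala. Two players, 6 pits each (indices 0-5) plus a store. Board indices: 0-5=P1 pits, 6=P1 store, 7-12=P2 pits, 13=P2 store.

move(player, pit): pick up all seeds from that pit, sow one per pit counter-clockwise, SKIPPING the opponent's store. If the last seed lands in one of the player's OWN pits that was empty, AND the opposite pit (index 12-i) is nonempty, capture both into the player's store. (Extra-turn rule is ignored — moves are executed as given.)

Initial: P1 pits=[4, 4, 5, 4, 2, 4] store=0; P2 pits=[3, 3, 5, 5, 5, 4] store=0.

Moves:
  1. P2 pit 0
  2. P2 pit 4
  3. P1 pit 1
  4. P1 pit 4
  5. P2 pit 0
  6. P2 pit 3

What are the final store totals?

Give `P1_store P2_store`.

Answer: 2 2

Derivation:
Move 1: P2 pit0 -> P1=[4,4,5,4,2,4](0) P2=[0,4,6,6,5,4](0)
Move 2: P2 pit4 -> P1=[5,5,6,4,2,4](0) P2=[0,4,6,6,0,5](1)
Move 3: P1 pit1 -> P1=[5,0,7,5,3,5](1) P2=[0,4,6,6,0,5](1)
Move 4: P1 pit4 -> P1=[5,0,7,5,0,6](2) P2=[1,4,6,6,0,5](1)
Move 5: P2 pit0 -> P1=[5,0,7,5,0,6](2) P2=[0,5,6,6,0,5](1)
Move 6: P2 pit3 -> P1=[6,1,8,5,0,6](2) P2=[0,5,6,0,1,6](2)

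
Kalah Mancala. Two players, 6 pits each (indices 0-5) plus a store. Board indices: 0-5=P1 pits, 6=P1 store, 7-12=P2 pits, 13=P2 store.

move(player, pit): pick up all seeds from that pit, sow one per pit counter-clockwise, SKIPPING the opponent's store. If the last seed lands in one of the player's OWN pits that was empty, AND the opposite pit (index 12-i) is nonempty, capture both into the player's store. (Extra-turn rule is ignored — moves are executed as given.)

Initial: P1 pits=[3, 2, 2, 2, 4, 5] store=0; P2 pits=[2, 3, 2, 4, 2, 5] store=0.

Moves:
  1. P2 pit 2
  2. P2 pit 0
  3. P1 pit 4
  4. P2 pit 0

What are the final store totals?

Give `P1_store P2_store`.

Answer: 1 3

Derivation:
Move 1: P2 pit2 -> P1=[3,2,2,2,4,5](0) P2=[2,3,0,5,3,5](0)
Move 2: P2 pit0 -> P1=[3,2,2,0,4,5](0) P2=[0,4,0,5,3,5](3)
Move 3: P1 pit4 -> P1=[3,2,2,0,0,6](1) P2=[1,5,0,5,3,5](3)
Move 4: P2 pit0 -> P1=[3,2,2,0,0,6](1) P2=[0,6,0,5,3,5](3)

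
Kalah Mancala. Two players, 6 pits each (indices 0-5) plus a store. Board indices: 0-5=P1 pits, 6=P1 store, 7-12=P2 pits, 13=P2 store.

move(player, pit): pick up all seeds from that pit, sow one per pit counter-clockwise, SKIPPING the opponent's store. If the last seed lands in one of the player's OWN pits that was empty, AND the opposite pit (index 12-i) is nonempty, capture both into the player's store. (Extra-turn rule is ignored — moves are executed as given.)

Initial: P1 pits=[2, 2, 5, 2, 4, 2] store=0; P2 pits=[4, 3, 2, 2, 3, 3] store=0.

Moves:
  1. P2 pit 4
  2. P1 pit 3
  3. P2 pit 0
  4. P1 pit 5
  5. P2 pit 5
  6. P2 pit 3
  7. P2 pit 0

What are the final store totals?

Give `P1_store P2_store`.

Answer: 1 6

Derivation:
Move 1: P2 pit4 -> P1=[3,2,5,2,4,2](0) P2=[4,3,2,2,0,4](1)
Move 2: P1 pit3 -> P1=[3,2,5,0,5,3](0) P2=[4,3,2,2,0,4](1)
Move 3: P2 pit0 -> P1=[3,0,5,0,5,3](0) P2=[0,4,3,3,0,4](4)
Move 4: P1 pit5 -> P1=[3,0,5,0,5,0](1) P2=[1,5,3,3,0,4](4)
Move 5: P2 pit5 -> P1=[4,1,6,0,5,0](1) P2=[1,5,3,3,0,0](5)
Move 6: P2 pit3 -> P1=[4,1,6,0,5,0](1) P2=[1,5,3,0,1,1](6)
Move 7: P2 pit0 -> P1=[4,1,6,0,5,0](1) P2=[0,6,3,0,1,1](6)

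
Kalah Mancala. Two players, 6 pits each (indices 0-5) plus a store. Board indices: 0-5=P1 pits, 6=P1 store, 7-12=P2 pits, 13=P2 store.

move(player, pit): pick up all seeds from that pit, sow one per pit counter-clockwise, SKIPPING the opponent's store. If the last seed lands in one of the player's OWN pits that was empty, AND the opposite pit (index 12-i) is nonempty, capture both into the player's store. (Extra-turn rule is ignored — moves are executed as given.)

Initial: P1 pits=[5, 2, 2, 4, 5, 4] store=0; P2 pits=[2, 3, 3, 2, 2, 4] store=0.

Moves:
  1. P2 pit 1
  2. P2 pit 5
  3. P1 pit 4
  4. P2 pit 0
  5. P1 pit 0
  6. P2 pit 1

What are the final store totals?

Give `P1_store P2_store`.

Move 1: P2 pit1 -> P1=[5,2,2,4,5,4](0) P2=[2,0,4,3,3,4](0)
Move 2: P2 pit5 -> P1=[6,3,3,4,5,4](0) P2=[2,0,4,3,3,0](1)
Move 3: P1 pit4 -> P1=[6,3,3,4,0,5](1) P2=[3,1,5,3,3,0](1)
Move 4: P2 pit0 -> P1=[6,3,3,4,0,5](1) P2=[0,2,6,4,3,0](1)
Move 5: P1 pit0 -> P1=[0,4,4,5,1,6](2) P2=[0,2,6,4,3,0](1)
Move 6: P2 pit1 -> P1=[0,4,4,5,1,6](2) P2=[0,0,7,5,3,0](1)

Answer: 2 1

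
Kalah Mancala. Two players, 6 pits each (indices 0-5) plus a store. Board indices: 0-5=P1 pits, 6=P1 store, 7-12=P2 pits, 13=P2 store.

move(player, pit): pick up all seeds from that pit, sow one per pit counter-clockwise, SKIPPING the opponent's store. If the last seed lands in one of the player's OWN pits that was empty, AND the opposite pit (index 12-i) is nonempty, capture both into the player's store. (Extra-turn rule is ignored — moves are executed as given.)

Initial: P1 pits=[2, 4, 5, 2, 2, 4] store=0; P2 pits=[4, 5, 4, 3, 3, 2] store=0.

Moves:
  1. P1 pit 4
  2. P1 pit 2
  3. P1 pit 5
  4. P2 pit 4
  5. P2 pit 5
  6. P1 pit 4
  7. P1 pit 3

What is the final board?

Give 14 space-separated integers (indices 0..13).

Answer: 4 6 0 0 1 1 11 0 6 5 4 0 0 2

Derivation:
Move 1: P1 pit4 -> P1=[2,4,5,2,0,5](1) P2=[4,5,4,3,3,2](0)
Move 2: P1 pit2 -> P1=[2,4,0,3,1,6](2) P2=[5,5,4,3,3,2](0)
Move 3: P1 pit5 -> P1=[2,4,0,3,1,0](3) P2=[6,6,5,4,4,2](0)
Move 4: P2 pit4 -> P1=[3,5,0,3,1,0](3) P2=[6,6,5,4,0,3](1)
Move 5: P2 pit5 -> P1=[4,6,0,3,1,0](3) P2=[6,6,5,4,0,0](2)
Move 6: P1 pit4 -> P1=[4,6,0,3,0,0](10) P2=[0,6,5,4,0,0](2)
Move 7: P1 pit3 -> P1=[4,6,0,0,1,1](11) P2=[0,6,5,4,0,0](2)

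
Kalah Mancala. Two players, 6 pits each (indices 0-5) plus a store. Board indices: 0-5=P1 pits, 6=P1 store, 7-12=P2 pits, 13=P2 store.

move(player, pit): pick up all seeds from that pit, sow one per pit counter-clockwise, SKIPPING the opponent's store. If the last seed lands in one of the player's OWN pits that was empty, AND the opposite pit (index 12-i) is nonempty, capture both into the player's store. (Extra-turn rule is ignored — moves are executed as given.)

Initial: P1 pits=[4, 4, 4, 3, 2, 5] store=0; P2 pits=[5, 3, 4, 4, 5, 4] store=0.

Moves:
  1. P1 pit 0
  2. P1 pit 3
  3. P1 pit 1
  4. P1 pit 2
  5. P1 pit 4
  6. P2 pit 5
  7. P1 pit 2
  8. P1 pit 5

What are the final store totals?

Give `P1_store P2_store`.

Move 1: P1 pit0 -> P1=[0,5,5,4,3,5](0) P2=[5,3,4,4,5,4](0)
Move 2: P1 pit3 -> P1=[0,5,5,0,4,6](1) P2=[6,3,4,4,5,4](0)
Move 3: P1 pit1 -> P1=[0,0,6,1,5,7](2) P2=[6,3,4,4,5,4](0)
Move 4: P1 pit2 -> P1=[0,0,0,2,6,8](3) P2=[7,4,4,4,5,4](0)
Move 5: P1 pit4 -> P1=[0,0,0,2,0,9](4) P2=[8,5,5,5,5,4](0)
Move 6: P2 pit5 -> P1=[1,1,1,2,0,9](4) P2=[8,5,5,5,5,0](1)
Move 7: P1 pit2 -> P1=[1,1,0,3,0,9](4) P2=[8,5,5,5,5,0](1)
Move 8: P1 pit5 -> P1=[2,2,0,3,0,0](5) P2=[9,6,6,6,6,1](1)

Answer: 5 1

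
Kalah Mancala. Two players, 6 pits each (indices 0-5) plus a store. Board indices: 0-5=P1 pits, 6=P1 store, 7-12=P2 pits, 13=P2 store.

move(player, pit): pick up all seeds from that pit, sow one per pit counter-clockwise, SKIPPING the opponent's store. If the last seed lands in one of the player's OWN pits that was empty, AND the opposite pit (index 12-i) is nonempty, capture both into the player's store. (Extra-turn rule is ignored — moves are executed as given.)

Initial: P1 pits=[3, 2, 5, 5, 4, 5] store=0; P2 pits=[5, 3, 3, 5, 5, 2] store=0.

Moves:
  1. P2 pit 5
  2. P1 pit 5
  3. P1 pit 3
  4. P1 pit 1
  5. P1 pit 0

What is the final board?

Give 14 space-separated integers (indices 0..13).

Move 1: P2 pit5 -> P1=[4,2,5,5,4,5](0) P2=[5,3,3,5,5,0](1)
Move 2: P1 pit5 -> P1=[4,2,5,5,4,0](1) P2=[6,4,4,6,5,0](1)
Move 3: P1 pit3 -> P1=[4,2,5,0,5,1](2) P2=[7,5,4,6,5,0](1)
Move 4: P1 pit1 -> P1=[4,0,6,0,5,1](7) P2=[7,5,0,6,5,0](1)
Move 5: P1 pit0 -> P1=[0,1,7,1,6,1](7) P2=[7,5,0,6,5,0](1)

Answer: 0 1 7 1 6 1 7 7 5 0 6 5 0 1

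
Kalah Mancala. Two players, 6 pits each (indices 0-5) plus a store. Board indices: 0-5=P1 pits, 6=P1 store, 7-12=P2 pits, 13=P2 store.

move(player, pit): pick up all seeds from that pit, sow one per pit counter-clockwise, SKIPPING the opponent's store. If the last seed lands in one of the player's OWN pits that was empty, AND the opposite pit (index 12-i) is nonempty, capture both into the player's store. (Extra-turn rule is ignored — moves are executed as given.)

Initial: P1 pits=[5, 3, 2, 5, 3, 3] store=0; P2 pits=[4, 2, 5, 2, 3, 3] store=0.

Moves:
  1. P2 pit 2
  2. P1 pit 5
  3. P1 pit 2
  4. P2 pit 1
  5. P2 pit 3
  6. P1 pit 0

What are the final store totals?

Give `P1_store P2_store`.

Answer: 2 2

Derivation:
Move 1: P2 pit2 -> P1=[6,3,2,5,3,3](0) P2=[4,2,0,3,4,4](1)
Move 2: P1 pit5 -> P1=[6,3,2,5,3,0](1) P2=[5,3,0,3,4,4](1)
Move 3: P1 pit2 -> P1=[6,3,0,6,4,0](1) P2=[5,3,0,3,4,4](1)
Move 4: P2 pit1 -> P1=[6,3,0,6,4,0](1) P2=[5,0,1,4,5,4](1)
Move 5: P2 pit3 -> P1=[7,3,0,6,4,0](1) P2=[5,0,1,0,6,5](2)
Move 6: P1 pit0 -> P1=[0,4,1,7,5,1](2) P2=[6,0,1,0,6,5](2)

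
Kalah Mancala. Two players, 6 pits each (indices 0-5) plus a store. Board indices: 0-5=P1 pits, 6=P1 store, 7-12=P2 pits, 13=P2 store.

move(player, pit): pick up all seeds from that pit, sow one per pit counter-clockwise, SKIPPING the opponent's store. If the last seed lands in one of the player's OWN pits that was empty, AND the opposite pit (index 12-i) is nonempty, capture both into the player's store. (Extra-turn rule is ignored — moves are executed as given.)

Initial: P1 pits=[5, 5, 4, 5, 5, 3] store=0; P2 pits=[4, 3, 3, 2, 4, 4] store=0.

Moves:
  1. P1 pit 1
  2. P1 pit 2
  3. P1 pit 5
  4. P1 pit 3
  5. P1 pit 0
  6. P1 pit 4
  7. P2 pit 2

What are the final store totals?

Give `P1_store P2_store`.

Move 1: P1 pit1 -> P1=[5,0,5,6,6,4](1) P2=[4,3,3,2,4,4](0)
Move 2: P1 pit2 -> P1=[5,0,0,7,7,5](2) P2=[5,3,3,2,4,4](0)
Move 3: P1 pit5 -> P1=[5,0,0,7,7,0](3) P2=[6,4,4,3,4,4](0)
Move 4: P1 pit3 -> P1=[5,0,0,0,8,1](4) P2=[7,5,5,4,4,4](0)
Move 5: P1 pit0 -> P1=[0,1,1,1,9,2](4) P2=[7,5,5,4,4,4](0)
Move 6: P1 pit4 -> P1=[0,1,1,1,0,3](11) P2=[8,6,6,5,5,0](0)
Move 7: P2 pit2 -> P1=[1,2,1,1,0,3](11) P2=[8,6,0,6,6,1](1)

Answer: 11 1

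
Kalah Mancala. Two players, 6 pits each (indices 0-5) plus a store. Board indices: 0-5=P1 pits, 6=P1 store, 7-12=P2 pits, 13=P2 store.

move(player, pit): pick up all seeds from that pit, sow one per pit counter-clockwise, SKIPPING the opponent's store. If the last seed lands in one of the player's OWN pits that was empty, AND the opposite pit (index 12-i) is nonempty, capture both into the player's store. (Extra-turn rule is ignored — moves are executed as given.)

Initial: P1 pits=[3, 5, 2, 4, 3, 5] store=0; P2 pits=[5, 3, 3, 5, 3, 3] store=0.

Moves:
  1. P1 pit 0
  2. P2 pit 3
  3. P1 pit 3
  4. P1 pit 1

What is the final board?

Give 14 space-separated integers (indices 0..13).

Answer: 1 0 4 1 5 7 2 7 5 3 0 4 4 1

Derivation:
Move 1: P1 pit0 -> P1=[0,6,3,5,3,5](0) P2=[5,3,3,5,3,3](0)
Move 2: P2 pit3 -> P1=[1,7,3,5,3,5](0) P2=[5,3,3,0,4,4](1)
Move 3: P1 pit3 -> P1=[1,7,3,0,4,6](1) P2=[6,4,3,0,4,4](1)
Move 4: P1 pit1 -> P1=[1,0,4,1,5,7](2) P2=[7,5,3,0,4,4](1)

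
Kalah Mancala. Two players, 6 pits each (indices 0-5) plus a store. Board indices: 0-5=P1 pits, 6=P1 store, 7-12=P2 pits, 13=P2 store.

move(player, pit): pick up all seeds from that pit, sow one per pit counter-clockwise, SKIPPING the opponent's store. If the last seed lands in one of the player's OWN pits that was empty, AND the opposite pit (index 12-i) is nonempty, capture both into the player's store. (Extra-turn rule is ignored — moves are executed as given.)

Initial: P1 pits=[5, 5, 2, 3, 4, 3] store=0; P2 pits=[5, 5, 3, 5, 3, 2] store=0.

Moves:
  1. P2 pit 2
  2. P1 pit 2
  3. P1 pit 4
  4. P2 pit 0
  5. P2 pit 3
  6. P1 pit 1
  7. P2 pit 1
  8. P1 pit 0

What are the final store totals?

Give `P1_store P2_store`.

Move 1: P2 pit2 -> P1=[5,5,2,3,4,3](0) P2=[5,5,0,6,4,3](0)
Move 2: P1 pit2 -> P1=[5,5,0,4,5,3](0) P2=[5,5,0,6,4,3](0)
Move 3: P1 pit4 -> P1=[5,5,0,4,0,4](1) P2=[6,6,1,6,4,3](0)
Move 4: P2 pit0 -> P1=[5,5,0,4,0,4](1) P2=[0,7,2,7,5,4](1)
Move 5: P2 pit3 -> P1=[6,6,1,5,0,4](1) P2=[0,7,2,0,6,5](2)
Move 6: P1 pit1 -> P1=[6,0,2,6,1,5](2) P2=[1,7,2,0,6,5](2)
Move 7: P2 pit1 -> P1=[7,1,2,6,1,5](2) P2=[1,0,3,1,7,6](3)
Move 8: P1 pit0 -> P1=[0,2,3,7,2,6](3) P2=[2,0,3,1,7,6](3)

Answer: 3 3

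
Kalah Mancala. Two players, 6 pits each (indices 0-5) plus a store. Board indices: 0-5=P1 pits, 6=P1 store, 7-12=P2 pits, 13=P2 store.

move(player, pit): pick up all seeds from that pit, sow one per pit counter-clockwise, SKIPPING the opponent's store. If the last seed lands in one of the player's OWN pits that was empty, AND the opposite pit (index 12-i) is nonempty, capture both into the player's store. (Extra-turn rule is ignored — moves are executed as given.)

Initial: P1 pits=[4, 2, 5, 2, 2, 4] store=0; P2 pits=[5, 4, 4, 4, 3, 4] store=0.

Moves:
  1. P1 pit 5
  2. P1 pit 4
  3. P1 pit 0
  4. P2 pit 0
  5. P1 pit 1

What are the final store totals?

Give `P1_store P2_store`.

Answer: 10 1

Derivation:
Move 1: P1 pit5 -> P1=[4,2,5,2,2,0](1) P2=[6,5,5,4,3,4](0)
Move 2: P1 pit4 -> P1=[4,2,5,2,0,1](2) P2=[6,5,5,4,3,4](0)
Move 3: P1 pit0 -> P1=[0,3,6,3,0,1](8) P2=[6,0,5,4,3,4](0)
Move 4: P2 pit0 -> P1=[0,3,6,3,0,1](8) P2=[0,1,6,5,4,5](1)
Move 5: P1 pit1 -> P1=[0,0,7,4,0,1](10) P2=[0,0,6,5,4,5](1)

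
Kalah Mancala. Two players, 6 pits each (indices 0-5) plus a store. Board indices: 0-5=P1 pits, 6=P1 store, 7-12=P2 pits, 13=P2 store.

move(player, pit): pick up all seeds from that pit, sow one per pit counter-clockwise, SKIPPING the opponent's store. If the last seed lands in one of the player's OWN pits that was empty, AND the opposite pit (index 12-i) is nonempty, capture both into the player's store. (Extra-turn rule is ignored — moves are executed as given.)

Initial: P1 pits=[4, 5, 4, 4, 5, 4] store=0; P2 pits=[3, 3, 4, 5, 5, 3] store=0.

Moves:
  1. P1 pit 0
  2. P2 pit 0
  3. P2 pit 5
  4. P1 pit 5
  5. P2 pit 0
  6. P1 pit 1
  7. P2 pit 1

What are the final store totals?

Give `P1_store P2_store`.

Answer: 2 2

Derivation:
Move 1: P1 pit0 -> P1=[0,6,5,5,6,4](0) P2=[3,3,4,5,5,3](0)
Move 2: P2 pit0 -> P1=[0,6,5,5,6,4](0) P2=[0,4,5,6,5,3](0)
Move 3: P2 pit5 -> P1=[1,7,5,5,6,4](0) P2=[0,4,5,6,5,0](1)
Move 4: P1 pit5 -> P1=[1,7,5,5,6,0](1) P2=[1,5,6,6,5,0](1)
Move 5: P2 pit0 -> P1=[1,7,5,5,6,0](1) P2=[0,6,6,6,5,0](1)
Move 6: P1 pit1 -> P1=[1,0,6,6,7,1](2) P2=[1,7,6,6,5,0](1)
Move 7: P2 pit1 -> P1=[2,1,6,6,7,1](2) P2=[1,0,7,7,6,1](2)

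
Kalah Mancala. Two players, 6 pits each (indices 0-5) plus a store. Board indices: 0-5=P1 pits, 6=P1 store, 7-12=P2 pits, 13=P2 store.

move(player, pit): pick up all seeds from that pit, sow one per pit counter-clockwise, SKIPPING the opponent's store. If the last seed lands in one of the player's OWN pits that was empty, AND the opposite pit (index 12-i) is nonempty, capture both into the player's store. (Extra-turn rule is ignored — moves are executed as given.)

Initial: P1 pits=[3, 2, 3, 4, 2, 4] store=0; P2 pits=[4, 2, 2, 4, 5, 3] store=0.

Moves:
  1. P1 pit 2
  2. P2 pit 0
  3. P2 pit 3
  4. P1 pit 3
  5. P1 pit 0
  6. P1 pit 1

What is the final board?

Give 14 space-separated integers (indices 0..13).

Move 1: P1 pit2 -> P1=[3,2,0,5,3,5](0) P2=[4,2,2,4,5,3](0)
Move 2: P2 pit0 -> P1=[3,2,0,5,3,5](0) P2=[0,3,3,5,6,3](0)
Move 3: P2 pit3 -> P1=[4,3,0,5,3,5](0) P2=[0,3,3,0,7,4](1)
Move 4: P1 pit3 -> P1=[4,3,0,0,4,6](1) P2=[1,4,3,0,7,4](1)
Move 5: P1 pit0 -> P1=[0,4,1,1,5,6](1) P2=[1,4,3,0,7,4](1)
Move 6: P1 pit1 -> P1=[0,0,2,2,6,7](1) P2=[1,4,3,0,7,4](1)

Answer: 0 0 2 2 6 7 1 1 4 3 0 7 4 1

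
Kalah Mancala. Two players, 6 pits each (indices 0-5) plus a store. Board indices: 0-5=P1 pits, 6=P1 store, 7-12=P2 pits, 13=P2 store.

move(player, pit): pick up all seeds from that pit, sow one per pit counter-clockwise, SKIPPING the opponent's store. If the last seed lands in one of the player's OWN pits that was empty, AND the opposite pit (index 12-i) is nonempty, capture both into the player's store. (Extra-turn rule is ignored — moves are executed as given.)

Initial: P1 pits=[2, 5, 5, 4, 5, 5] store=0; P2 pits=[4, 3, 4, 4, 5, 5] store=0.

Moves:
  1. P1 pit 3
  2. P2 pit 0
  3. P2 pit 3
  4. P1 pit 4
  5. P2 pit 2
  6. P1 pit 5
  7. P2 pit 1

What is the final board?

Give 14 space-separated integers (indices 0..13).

Move 1: P1 pit3 -> P1=[2,5,5,0,6,6](1) P2=[5,3,4,4,5,5](0)
Move 2: P2 pit0 -> P1=[2,5,5,0,6,6](1) P2=[0,4,5,5,6,6](0)
Move 3: P2 pit3 -> P1=[3,6,5,0,6,6](1) P2=[0,4,5,0,7,7](1)
Move 4: P1 pit4 -> P1=[3,6,5,0,0,7](2) P2=[1,5,6,1,7,7](1)
Move 5: P2 pit2 -> P1=[4,7,5,0,0,7](2) P2=[1,5,0,2,8,8](2)
Move 6: P1 pit5 -> P1=[4,7,5,0,0,0](3) P2=[2,6,1,3,9,9](2)
Move 7: P2 pit1 -> P1=[5,7,5,0,0,0](3) P2=[2,0,2,4,10,10](3)

Answer: 5 7 5 0 0 0 3 2 0 2 4 10 10 3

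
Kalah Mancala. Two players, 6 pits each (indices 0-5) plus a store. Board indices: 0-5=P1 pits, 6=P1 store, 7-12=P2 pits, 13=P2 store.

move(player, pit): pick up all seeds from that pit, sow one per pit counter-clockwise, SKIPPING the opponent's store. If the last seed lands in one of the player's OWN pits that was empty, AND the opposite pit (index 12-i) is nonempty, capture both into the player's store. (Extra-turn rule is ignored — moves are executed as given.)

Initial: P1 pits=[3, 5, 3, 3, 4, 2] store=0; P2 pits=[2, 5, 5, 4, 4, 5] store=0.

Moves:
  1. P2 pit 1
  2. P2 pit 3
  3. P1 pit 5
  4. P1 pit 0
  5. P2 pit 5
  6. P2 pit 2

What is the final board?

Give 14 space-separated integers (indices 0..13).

Answer: 2 9 5 5 6 1 1 3 0 0 1 7 1 4

Derivation:
Move 1: P2 pit1 -> P1=[3,5,3,3,4,2](0) P2=[2,0,6,5,5,6](1)
Move 2: P2 pit3 -> P1=[4,6,3,3,4,2](0) P2=[2,0,6,0,6,7](2)
Move 3: P1 pit5 -> P1=[4,6,3,3,4,0](1) P2=[3,0,6,0,6,7](2)
Move 4: P1 pit0 -> P1=[0,7,4,4,5,0](1) P2=[3,0,6,0,6,7](2)
Move 5: P2 pit5 -> P1=[1,8,5,5,6,1](1) P2=[3,0,6,0,6,0](3)
Move 6: P2 pit2 -> P1=[2,9,5,5,6,1](1) P2=[3,0,0,1,7,1](4)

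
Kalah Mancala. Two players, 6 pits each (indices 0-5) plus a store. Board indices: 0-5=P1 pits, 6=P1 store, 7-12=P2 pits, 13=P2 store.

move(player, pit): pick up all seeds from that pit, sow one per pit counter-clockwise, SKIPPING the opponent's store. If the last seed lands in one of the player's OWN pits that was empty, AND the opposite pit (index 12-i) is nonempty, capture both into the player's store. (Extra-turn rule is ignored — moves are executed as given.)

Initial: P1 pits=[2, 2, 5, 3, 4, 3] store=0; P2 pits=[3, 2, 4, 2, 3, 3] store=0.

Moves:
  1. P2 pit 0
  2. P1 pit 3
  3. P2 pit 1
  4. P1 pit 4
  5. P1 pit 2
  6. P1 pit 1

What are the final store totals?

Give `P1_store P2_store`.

Move 1: P2 pit0 -> P1=[2,2,5,3,4,3](0) P2=[0,3,5,3,3,3](0)
Move 2: P1 pit3 -> P1=[2,2,5,0,5,4](1) P2=[0,3,5,3,3,3](0)
Move 3: P2 pit1 -> P1=[2,2,5,0,5,4](1) P2=[0,0,6,4,4,3](0)
Move 4: P1 pit4 -> P1=[2,2,5,0,0,5](2) P2=[1,1,7,4,4,3](0)
Move 5: P1 pit2 -> P1=[2,2,0,1,1,6](3) P2=[2,1,7,4,4,3](0)
Move 6: P1 pit1 -> P1=[2,0,1,2,1,6](3) P2=[2,1,7,4,4,3](0)

Answer: 3 0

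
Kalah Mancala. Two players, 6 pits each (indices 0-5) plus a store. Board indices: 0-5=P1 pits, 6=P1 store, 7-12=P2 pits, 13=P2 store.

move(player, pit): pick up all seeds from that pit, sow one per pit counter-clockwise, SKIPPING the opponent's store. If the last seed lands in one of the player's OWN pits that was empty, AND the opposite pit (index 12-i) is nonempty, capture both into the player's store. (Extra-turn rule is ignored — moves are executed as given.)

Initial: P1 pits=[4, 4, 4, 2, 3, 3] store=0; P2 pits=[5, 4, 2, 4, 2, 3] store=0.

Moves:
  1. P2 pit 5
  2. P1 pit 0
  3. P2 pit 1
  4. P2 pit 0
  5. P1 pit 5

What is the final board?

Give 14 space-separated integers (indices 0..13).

Move 1: P2 pit5 -> P1=[5,5,4,2,3,3](0) P2=[5,4,2,4,2,0](1)
Move 2: P1 pit0 -> P1=[0,6,5,3,4,4](0) P2=[5,4,2,4,2,0](1)
Move 3: P2 pit1 -> P1=[0,6,5,3,4,4](0) P2=[5,0,3,5,3,1](1)
Move 4: P2 pit0 -> P1=[0,6,5,3,4,4](0) P2=[0,1,4,6,4,2](1)
Move 5: P1 pit5 -> P1=[0,6,5,3,4,0](1) P2=[1,2,5,6,4,2](1)

Answer: 0 6 5 3 4 0 1 1 2 5 6 4 2 1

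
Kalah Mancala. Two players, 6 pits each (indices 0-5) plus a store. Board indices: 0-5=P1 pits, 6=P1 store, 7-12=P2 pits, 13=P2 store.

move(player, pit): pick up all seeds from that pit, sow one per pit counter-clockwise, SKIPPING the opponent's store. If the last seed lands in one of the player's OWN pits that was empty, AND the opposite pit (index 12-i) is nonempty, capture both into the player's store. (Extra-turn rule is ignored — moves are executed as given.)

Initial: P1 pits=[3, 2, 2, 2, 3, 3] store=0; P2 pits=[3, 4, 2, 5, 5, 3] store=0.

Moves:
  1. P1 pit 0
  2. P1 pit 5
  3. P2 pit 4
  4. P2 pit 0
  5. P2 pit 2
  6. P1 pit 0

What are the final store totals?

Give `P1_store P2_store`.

Move 1: P1 pit0 -> P1=[0,3,3,3,3,3](0) P2=[3,4,2,5,5,3](0)
Move 2: P1 pit5 -> P1=[0,3,3,3,3,0](1) P2=[4,5,2,5,5,3](0)
Move 3: P2 pit4 -> P1=[1,4,4,3,3,0](1) P2=[4,5,2,5,0,4](1)
Move 4: P2 pit0 -> P1=[1,0,4,3,3,0](1) P2=[0,6,3,6,0,4](6)
Move 5: P2 pit2 -> P1=[1,0,4,3,3,0](1) P2=[0,6,0,7,1,5](6)
Move 6: P1 pit0 -> P1=[0,0,4,3,3,0](3) P2=[0,6,0,7,0,5](6)

Answer: 3 6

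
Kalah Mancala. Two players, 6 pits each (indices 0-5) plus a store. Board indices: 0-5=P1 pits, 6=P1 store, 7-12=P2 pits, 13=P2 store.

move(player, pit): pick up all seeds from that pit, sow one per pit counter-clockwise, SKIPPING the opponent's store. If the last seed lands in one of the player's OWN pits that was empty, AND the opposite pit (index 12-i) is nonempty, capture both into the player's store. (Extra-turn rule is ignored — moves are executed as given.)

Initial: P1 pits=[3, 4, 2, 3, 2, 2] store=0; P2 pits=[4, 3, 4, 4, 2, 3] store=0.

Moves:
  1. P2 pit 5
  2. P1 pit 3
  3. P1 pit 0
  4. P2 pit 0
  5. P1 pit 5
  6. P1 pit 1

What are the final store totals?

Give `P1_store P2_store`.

Move 1: P2 pit5 -> P1=[4,5,2,3,2,2](0) P2=[4,3,4,4,2,0](1)
Move 2: P1 pit3 -> P1=[4,5,2,0,3,3](1) P2=[4,3,4,4,2,0](1)
Move 3: P1 pit0 -> P1=[0,6,3,1,4,3](1) P2=[4,3,4,4,2,0](1)
Move 4: P2 pit0 -> P1=[0,6,3,1,4,3](1) P2=[0,4,5,5,3,0](1)
Move 5: P1 pit5 -> P1=[0,6,3,1,4,0](2) P2=[1,5,5,5,3,0](1)
Move 6: P1 pit1 -> P1=[0,0,4,2,5,1](3) P2=[2,5,5,5,3,0](1)

Answer: 3 1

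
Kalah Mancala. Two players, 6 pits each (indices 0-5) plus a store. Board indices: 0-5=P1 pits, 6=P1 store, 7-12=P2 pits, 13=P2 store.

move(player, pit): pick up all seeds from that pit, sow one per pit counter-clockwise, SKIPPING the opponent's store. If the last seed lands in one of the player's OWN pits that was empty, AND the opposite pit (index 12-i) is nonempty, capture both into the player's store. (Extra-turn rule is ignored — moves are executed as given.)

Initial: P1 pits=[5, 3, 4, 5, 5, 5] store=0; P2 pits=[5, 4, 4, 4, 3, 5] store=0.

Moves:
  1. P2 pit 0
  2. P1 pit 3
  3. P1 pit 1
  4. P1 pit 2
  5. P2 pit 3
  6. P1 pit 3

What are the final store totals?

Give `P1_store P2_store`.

Move 1: P2 pit0 -> P1=[5,3,4,5,5,5](0) P2=[0,5,5,5,4,6](0)
Move 2: P1 pit3 -> P1=[5,3,4,0,6,6](1) P2=[1,6,5,5,4,6](0)
Move 3: P1 pit1 -> P1=[5,0,5,1,7,6](1) P2=[1,6,5,5,4,6](0)
Move 4: P1 pit2 -> P1=[5,0,0,2,8,7](2) P2=[2,6,5,5,4,6](0)
Move 5: P2 pit3 -> P1=[6,1,0,2,8,7](2) P2=[2,6,5,0,5,7](1)
Move 6: P1 pit3 -> P1=[6,1,0,0,9,8](2) P2=[2,6,5,0,5,7](1)

Answer: 2 1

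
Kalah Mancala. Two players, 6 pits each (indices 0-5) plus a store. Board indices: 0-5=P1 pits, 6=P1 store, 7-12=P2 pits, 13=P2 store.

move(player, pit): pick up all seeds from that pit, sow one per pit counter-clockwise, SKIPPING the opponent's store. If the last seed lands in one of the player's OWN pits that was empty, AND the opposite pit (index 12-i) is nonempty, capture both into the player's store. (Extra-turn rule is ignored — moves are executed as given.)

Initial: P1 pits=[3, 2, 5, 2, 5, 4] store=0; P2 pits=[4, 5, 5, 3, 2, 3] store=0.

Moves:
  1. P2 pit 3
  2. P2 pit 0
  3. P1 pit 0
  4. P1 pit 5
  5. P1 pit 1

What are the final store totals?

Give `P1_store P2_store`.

Answer: 1 1

Derivation:
Move 1: P2 pit3 -> P1=[3,2,5,2,5,4](0) P2=[4,5,5,0,3,4](1)
Move 2: P2 pit0 -> P1=[3,2,5,2,5,4](0) P2=[0,6,6,1,4,4](1)
Move 3: P1 pit0 -> P1=[0,3,6,3,5,4](0) P2=[0,6,6,1,4,4](1)
Move 4: P1 pit5 -> P1=[0,3,6,3,5,0](1) P2=[1,7,7,1,4,4](1)
Move 5: P1 pit1 -> P1=[0,0,7,4,6,0](1) P2=[1,7,7,1,4,4](1)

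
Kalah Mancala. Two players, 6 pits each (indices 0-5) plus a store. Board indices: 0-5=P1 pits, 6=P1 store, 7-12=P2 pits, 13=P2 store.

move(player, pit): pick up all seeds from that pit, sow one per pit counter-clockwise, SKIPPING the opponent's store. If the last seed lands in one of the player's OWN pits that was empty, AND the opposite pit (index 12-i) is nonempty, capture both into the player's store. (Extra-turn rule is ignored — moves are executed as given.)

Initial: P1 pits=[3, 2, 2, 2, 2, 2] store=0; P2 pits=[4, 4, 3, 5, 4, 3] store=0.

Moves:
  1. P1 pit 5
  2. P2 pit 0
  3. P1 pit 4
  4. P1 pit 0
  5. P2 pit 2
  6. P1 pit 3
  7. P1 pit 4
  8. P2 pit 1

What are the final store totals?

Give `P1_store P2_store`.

Answer: 3 2

Derivation:
Move 1: P1 pit5 -> P1=[3,2,2,2,2,0](1) P2=[5,4,3,5,4,3](0)
Move 2: P2 pit0 -> P1=[3,2,2,2,2,0](1) P2=[0,5,4,6,5,4](0)
Move 3: P1 pit4 -> P1=[3,2,2,2,0,1](2) P2=[0,5,4,6,5,4](0)
Move 4: P1 pit0 -> P1=[0,3,3,3,0,1](2) P2=[0,5,4,6,5,4](0)
Move 5: P2 pit2 -> P1=[0,3,3,3,0,1](2) P2=[0,5,0,7,6,5](1)
Move 6: P1 pit3 -> P1=[0,3,3,0,1,2](3) P2=[0,5,0,7,6,5](1)
Move 7: P1 pit4 -> P1=[0,3,3,0,0,3](3) P2=[0,5,0,7,6,5](1)
Move 8: P2 pit1 -> P1=[0,3,3,0,0,3](3) P2=[0,0,1,8,7,6](2)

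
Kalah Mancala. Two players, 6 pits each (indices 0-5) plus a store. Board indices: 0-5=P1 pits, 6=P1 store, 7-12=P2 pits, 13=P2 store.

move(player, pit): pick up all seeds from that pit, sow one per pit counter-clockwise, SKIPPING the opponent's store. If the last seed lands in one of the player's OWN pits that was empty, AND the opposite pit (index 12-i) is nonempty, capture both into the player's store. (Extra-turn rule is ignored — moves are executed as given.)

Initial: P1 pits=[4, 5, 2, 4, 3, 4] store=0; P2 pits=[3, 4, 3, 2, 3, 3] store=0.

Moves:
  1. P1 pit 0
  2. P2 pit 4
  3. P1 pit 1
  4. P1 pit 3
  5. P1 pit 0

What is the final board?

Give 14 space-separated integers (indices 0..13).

Move 1: P1 pit0 -> P1=[0,6,3,5,4,4](0) P2=[3,4,3,2,3,3](0)
Move 2: P2 pit4 -> P1=[1,6,3,5,4,4](0) P2=[3,4,3,2,0,4](1)
Move 3: P1 pit1 -> P1=[1,0,4,6,5,5](1) P2=[4,4,3,2,0,4](1)
Move 4: P1 pit3 -> P1=[1,0,4,0,6,6](2) P2=[5,5,4,2,0,4](1)
Move 5: P1 pit0 -> P1=[0,1,4,0,6,6](2) P2=[5,5,4,2,0,4](1)

Answer: 0 1 4 0 6 6 2 5 5 4 2 0 4 1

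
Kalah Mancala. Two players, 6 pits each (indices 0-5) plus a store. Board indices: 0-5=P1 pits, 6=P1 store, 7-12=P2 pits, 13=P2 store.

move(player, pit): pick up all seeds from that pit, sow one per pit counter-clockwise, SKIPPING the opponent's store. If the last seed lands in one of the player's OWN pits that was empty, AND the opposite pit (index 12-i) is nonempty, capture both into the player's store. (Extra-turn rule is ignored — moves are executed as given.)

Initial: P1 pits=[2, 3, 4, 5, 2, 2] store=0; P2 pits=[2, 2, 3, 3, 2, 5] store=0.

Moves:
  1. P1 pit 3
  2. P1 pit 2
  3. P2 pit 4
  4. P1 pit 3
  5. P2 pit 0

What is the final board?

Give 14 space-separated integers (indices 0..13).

Answer: 2 3 0 0 5 4 2 0 4 4 4 0 6 1

Derivation:
Move 1: P1 pit3 -> P1=[2,3,4,0,3,3](1) P2=[3,3,3,3,2,5](0)
Move 2: P1 pit2 -> P1=[2,3,0,1,4,4](2) P2=[3,3,3,3,2,5](0)
Move 3: P2 pit4 -> P1=[2,3,0,1,4,4](2) P2=[3,3,3,3,0,6](1)
Move 4: P1 pit3 -> P1=[2,3,0,0,5,4](2) P2=[3,3,3,3,0,6](1)
Move 5: P2 pit0 -> P1=[2,3,0,0,5,4](2) P2=[0,4,4,4,0,6](1)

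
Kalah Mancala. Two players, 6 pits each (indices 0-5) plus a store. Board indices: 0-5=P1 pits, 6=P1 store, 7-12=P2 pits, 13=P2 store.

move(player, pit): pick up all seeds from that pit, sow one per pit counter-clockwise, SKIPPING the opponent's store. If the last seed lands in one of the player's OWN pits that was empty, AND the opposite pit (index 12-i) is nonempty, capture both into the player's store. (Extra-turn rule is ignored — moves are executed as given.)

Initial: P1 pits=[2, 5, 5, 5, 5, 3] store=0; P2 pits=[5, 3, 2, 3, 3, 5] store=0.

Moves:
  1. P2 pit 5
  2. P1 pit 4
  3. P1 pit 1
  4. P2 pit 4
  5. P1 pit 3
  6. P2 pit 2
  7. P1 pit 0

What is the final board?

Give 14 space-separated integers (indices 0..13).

Answer: 0 1 8 1 3 6 3 8 5 0 5 1 2 3

Derivation:
Move 1: P2 pit5 -> P1=[3,6,6,6,5,3](0) P2=[5,3,2,3,3,0](1)
Move 2: P1 pit4 -> P1=[3,6,6,6,0,4](1) P2=[6,4,3,3,3,0](1)
Move 3: P1 pit1 -> P1=[3,0,7,7,1,5](2) P2=[7,4,3,3,3,0](1)
Move 4: P2 pit4 -> P1=[4,0,7,7,1,5](2) P2=[7,4,3,3,0,1](2)
Move 5: P1 pit3 -> P1=[4,0,7,0,2,6](3) P2=[8,5,4,4,0,1](2)
Move 6: P2 pit2 -> P1=[4,0,7,0,2,6](3) P2=[8,5,0,5,1,2](3)
Move 7: P1 pit0 -> P1=[0,1,8,1,3,6](3) P2=[8,5,0,5,1,2](3)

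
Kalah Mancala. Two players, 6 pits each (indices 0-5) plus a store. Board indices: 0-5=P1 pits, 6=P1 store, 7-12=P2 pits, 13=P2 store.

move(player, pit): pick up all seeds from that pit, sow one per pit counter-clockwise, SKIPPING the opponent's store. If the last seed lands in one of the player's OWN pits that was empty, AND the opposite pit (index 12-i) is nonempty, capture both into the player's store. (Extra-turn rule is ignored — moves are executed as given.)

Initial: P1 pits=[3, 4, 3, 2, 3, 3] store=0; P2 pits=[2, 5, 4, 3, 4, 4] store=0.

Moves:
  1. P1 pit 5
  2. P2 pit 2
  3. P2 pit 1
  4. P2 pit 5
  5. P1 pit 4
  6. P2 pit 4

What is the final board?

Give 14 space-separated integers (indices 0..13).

Answer: 6 6 5 4 0 1 2 4 1 1 5 0 1 4

Derivation:
Move 1: P1 pit5 -> P1=[3,4,3,2,3,0](1) P2=[3,6,4,3,4,4](0)
Move 2: P2 pit2 -> P1=[3,4,3,2,3,0](1) P2=[3,6,0,4,5,5](1)
Move 3: P2 pit1 -> P1=[4,4,3,2,3,0](1) P2=[3,0,1,5,6,6](2)
Move 4: P2 pit5 -> P1=[5,5,4,3,4,0](1) P2=[3,0,1,5,6,0](3)
Move 5: P1 pit4 -> P1=[5,5,4,3,0,1](2) P2=[4,1,1,5,6,0](3)
Move 6: P2 pit4 -> P1=[6,6,5,4,0,1](2) P2=[4,1,1,5,0,1](4)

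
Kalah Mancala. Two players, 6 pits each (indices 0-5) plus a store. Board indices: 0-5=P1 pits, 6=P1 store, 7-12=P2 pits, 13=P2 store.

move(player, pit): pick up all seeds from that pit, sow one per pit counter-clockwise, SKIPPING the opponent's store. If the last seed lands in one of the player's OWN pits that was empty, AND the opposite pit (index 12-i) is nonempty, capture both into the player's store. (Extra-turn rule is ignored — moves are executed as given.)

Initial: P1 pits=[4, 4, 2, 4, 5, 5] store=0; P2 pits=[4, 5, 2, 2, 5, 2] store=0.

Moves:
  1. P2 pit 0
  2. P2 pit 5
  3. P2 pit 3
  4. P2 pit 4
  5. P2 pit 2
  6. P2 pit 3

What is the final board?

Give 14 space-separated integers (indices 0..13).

Move 1: P2 pit0 -> P1=[4,4,2,4,5,5](0) P2=[0,6,3,3,6,2](0)
Move 2: P2 pit5 -> P1=[5,4,2,4,5,5](0) P2=[0,6,3,3,6,0](1)
Move 3: P2 pit3 -> P1=[5,4,2,4,5,5](0) P2=[0,6,3,0,7,1](2)
Move 4: P2 pit4 -> P1=[6,5,3,5,6,5](0) P2=[0,6,3,0,0,2](3)
Move 5: P2 pit2 -> P1=[6,5,3,5,6,5](0) P2=[0,6,0,1,1,3](3)
Move 6: P2 pit3 -> P1=[6,5,3,5,6,5](0) P2=[0,6,0,0,2,3](3)

Answer: 6 5 3 5 6 5 0 0 6 0 0 2 3 3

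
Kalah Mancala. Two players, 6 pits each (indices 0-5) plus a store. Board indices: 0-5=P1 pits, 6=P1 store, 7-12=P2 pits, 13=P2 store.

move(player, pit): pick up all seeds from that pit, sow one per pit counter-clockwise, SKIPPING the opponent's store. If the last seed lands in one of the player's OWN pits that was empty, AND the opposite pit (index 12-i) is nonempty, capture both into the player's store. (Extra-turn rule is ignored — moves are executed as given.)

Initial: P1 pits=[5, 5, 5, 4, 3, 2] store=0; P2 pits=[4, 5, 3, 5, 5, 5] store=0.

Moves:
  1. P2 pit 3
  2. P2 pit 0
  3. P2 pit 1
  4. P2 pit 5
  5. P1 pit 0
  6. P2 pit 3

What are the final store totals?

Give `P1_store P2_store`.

Answer: 1 3

Derivation:
Move 1: P2 pit3 -> P1=[6,6,5,4,3,2](0) P2=[4,5,3,0,6,6](1)
Move 2: P2 pit0 -> P1=[6,6,5,4,3,2](0) P2=[0,6,4,1,7,6](1)
Move 3: P2 pit1 -> P1=[7,6,5,4,3,2](0) P2=[0,0,5,2,8,7](2)
Move 4: P2 pit5 -> P1=[8,7,6,5,4,3](0) P2=[0,0,5,2,8,0](3)
Move 5: P1 pit0 -> P1=[0,8,7,6,5,4](1) P2=[1,1,5,2,8,0](3)
Move 6: P2 pit3 -> P1=[0,8,7,6,5,4](1) P2=[1,1,5,0,9,1](3)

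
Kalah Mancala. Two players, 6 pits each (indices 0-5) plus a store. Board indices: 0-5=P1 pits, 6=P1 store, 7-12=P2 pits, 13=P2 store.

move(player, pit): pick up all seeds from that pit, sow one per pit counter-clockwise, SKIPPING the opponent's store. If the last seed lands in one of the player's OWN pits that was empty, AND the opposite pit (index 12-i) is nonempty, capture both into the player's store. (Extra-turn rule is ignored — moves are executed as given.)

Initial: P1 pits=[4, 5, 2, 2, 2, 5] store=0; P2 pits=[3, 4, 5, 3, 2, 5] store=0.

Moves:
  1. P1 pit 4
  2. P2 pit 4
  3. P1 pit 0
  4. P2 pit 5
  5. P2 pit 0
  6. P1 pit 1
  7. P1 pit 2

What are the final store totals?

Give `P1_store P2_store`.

Answer: 8 2

Derivation:
Move 1: P1 pit4 -> P1=[4,5,2,2,0,6](1) P2=[3,4,5,3,2,5](0)
Move 2: P2 pit4 -> P1=[4,5,2,2,0,6](1) P2=[3,4,5,3,0,6](1)
Move 3: P1 pit0 -> P1=[0,6,3,3,0,6](6) P2=[3,0,5,3,0,6](1)
Move 4: P2 pit5 -> P1=[1,7,4,4,1,6](6) P2=[3,0,5,3,0,0](2)
Move 5: P2 pit0 -> P1=[1,7,4,4,1,6](6) P2=[0,1,6,4,0,0](2)
Move 6: P1 pit1 -> P1=[1,0,5,5,2,7](7) P2=[1,2,6,4,0,0](2)
Move 7: P1 pit2 -> P1=[1,0,0,6,3,8](8) P2=[2,2,6,4,0,0](2)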